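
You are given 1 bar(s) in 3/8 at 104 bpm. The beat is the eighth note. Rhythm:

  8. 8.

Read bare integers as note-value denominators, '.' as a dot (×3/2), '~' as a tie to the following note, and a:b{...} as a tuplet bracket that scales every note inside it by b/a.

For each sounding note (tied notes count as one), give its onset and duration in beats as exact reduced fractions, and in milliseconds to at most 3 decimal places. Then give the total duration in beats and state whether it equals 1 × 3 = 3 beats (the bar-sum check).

1) 0.0ms=0b +865.385ms=3/2b
2) 865.385ms=3/2b +865.385ms=3/2b
Σ=3b of 3 (104bpm 3/8) — PASS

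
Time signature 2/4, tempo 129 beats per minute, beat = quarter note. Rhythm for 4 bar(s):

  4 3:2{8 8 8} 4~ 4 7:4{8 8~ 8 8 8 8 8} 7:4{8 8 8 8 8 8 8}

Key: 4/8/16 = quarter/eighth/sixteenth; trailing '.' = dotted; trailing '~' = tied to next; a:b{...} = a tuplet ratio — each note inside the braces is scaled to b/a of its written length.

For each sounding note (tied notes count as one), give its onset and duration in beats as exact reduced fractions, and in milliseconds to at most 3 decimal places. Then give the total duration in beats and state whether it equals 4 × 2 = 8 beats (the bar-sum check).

1) 0.0ms=0b +465.116ms=1b
2) 465.116ms=1b +155.039ms=1/3b
3) 620.155ms=4/3b +155.039ms=1/3b
4) 775.194ms=5/3b +155.039ms=1/3b
5) 930.233ms=2b +930.233ms=2b
6) 1860.465ms=4b +132.89ms=2/7b
7) 1993.355ms=30/7b +265.781ms=4/7b
8) 2259.136ms=34/7b +132.89ms=2/7b
9) 2392.027ms=36/7b +132.89ms=2/7b
10) 2524.917ms=38/7b +132.89ms=2/7b
11) 2657.807ms=40/7b +132.89ms=2/7b
12) 2790.698ms=6b +132.89ms=2/7b
13) 2923.588ms=44/7b +132.89ms=2/7b
14) 3056.478ms=46/7b +132.89ms=2/7b
15) 3189.369ms=48/7b +132.89ms=2/7b
16) 3322.259ms=50/7b +132.89ms=2/7b
17) 3455.15ms=52/7b +132.89ms=2/7b
18) 3588.04ms=54/7b +132.89ms=2/7b
Σ=8b of 8 (129bpm 2/4) — PASS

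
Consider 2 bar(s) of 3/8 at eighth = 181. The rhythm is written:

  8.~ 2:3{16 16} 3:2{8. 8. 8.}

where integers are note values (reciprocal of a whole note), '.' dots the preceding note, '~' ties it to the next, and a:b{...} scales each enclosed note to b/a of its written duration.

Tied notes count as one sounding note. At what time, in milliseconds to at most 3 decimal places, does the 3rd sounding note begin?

1. 0.0ms @ 0 + 745.856ms (9/4)
2. 745.856ms @ 9/4 + 248.619ms (3/4)
3. 994.475ms @ 3 + 331.492ms (1)
4. 1325.967ms @ 4 + 331.492ms (1)
5. 1657.459ms @ 5 + 331.492ms (1)

note 3 onset = 3b = 994.475ms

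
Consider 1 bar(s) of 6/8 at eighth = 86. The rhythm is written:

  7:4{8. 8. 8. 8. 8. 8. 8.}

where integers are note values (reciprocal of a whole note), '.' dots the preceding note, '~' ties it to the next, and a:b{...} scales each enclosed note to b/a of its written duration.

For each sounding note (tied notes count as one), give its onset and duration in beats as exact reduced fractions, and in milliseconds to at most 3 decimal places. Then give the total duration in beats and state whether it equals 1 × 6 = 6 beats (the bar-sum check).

1) 0.0ms=0b +598.007ms=6/7b
2) 598.007ms=6/7b +598.007ms=6/7b
3) 1196.013ms=12/7b +598.007ms=6/7b
4) 1794.02ms=18/7b +598.007ms=6/7b
5) 2392.027ms=24/7b +598.007ms=6/7b
6) 2990.033ms=30/7b +598.007ms=6/7b
7) 3588.04ms=36/7b +598.007ms=6/7b
Σ=6b of 6 (86bpm 6/8) — PASS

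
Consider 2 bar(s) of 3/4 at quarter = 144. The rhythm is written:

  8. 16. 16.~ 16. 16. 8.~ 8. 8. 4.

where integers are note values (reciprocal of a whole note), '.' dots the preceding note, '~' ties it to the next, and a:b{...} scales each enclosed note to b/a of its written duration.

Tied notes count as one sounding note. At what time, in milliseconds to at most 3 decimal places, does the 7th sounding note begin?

1. 0.0ms @ 0 + 312.5ms (3/4)
2. 312.5ms @ 3/4 + 156.25ms (3/8)
3. 468.75ms @ 9/8 + 312.5ms (3/4)
4. 781.25ms @ 15/8 + 156.25ms (3/8)
5. 937.5ms @ 9/4 + 625.0ms (3/2)
6. 1562.5ms @ 15/4 + 312.5ms (3/4)
7. 1875.0ms @ 9/2 + 625.0ms (3/2)

note 7 onset = 9/2b = 1875.0ms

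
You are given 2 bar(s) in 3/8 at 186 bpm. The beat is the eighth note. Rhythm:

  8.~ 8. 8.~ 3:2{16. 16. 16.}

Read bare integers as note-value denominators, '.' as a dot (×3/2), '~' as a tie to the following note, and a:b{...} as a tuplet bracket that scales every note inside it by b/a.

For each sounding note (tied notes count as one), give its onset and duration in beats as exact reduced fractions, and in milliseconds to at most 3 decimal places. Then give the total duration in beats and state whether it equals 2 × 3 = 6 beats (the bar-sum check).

1) 0.0ms=0b +967.742ms=3b
2) 967.742ms=3b +645.161ms=2b
3) 1612.903ms=5b +161.29ms=1/2b
4) 1774.194ms=11/2b +161.29ms=1/2b
Σ=6b of 6 (186bpm 3/8) — PASS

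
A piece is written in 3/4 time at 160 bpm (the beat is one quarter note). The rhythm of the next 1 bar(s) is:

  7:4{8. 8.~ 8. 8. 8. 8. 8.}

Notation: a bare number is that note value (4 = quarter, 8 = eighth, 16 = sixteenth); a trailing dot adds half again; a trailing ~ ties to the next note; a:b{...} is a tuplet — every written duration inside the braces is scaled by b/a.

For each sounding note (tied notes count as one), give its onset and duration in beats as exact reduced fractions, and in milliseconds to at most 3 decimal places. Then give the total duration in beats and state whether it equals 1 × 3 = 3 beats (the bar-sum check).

1) 0.0ms=0b +160.714ms=3/7b
2) 160.714ms=3/7b +321.429ms=6/7b
3) 482.143ms=9/7b +160.714ms=3/7b
4) 642.857ms=12/7b +160.714ms=3/7b
5) 803.571ms=15/7b +160.714ms=3/7b
6) 964.286ms=18/7b +160.714ms=3/7b
Σ=3b of 3 (160bpm 3/4) — PASS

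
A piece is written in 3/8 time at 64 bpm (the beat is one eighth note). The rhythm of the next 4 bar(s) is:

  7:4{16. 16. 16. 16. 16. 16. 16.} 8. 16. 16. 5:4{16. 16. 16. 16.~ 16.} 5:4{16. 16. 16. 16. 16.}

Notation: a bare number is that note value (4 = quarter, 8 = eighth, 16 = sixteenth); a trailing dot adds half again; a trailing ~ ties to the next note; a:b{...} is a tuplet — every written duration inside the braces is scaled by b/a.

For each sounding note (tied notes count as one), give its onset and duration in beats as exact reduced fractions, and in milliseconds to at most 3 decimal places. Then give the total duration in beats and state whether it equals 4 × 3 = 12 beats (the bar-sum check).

1) 0.0ms=0b +401.786ms=3/7b
2) 401.786ms=3/7b +401.786ms=3/7b
3) 803.571ms=6/7b +401.786ms=3/7b
4) 1205.357ms=9/7b +401.786ms=3/7b
5) 1607.143ms=12/7b +401.786ms=3/7b
6) 2008.929ms=15/7b +401.786ms=3/7b
7) 2410.714ms=18/7b +401.786ms=3/7b
8) 2812.5ms=3b +1406.25ms=3/2b
9) 4218.75ms=9/2b +703.125ms=3/4b
10) 4921.875ms=21/4b +703.125ms=3/4b
11) 5625.0ms=6b +562.5ms=3/5b
12) 6187.5ms=33/5b +562.5ms=3/5b
13) 6750.0ms=36/5b +562.5ms=3/5b
14) 7312.5ms=39/5b +1125.0ms=6/5b
15) 8437.5ms=9b +562.5ms=3/5b
16) 9000.0ms=48/5b +562.5ms=3/5b
17) 9562.5ms=51/5b +562.5ms=3/5b
18) 10125.0ms=54/5b +562.5ms=3/5b
19) 10687.5ms=57/5b +562.5ms=3/5b
Σ=12b of 12 (64bpm 3/8) — PASS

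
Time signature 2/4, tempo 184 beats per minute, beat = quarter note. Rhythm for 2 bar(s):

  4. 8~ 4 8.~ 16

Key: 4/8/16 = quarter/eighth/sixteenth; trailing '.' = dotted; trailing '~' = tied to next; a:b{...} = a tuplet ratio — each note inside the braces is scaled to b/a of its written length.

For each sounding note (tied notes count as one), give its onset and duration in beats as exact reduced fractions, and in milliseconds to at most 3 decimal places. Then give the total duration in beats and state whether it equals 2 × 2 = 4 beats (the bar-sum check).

1) 0.0ms=0b +489.13ms=3/2b
2) 489.13ms=3/2b +489.13ms=3/2b
3) 978.261ms=3b +326.087ms=1b
Σ=4b of 4 (184bpm 2/4) — PASS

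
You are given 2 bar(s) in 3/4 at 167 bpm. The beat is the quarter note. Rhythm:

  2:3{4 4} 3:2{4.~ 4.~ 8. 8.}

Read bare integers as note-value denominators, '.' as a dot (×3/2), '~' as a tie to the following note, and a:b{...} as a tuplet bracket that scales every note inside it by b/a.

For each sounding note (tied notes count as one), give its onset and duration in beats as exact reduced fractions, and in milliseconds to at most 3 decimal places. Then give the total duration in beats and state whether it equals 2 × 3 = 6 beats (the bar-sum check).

1) 0.0ms=0b +538.922ms=3/2b
2) 538.922ms=3/2b +538.922ms=3/2b
3) 1077.844ms=3b +898.204ms=5/2b
4) 1976.048ms=11/2b +179.641ms=1/2b
Σ=6b of 6 (167bpm 3/4) — PASS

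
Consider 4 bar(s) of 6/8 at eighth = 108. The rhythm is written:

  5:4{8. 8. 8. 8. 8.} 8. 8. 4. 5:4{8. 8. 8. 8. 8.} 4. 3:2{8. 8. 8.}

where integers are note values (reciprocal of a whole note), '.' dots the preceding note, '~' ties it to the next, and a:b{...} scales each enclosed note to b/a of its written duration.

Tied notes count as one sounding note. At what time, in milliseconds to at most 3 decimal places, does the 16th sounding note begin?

note 16 onset = 22b = 12222.222ms

1. 0.0ms @ 0 + 666.667ms (6/5)
2. 666.667ms @ 6/5 + 666.667ms (6/5)
3. 1333.333ms @ 12/5 + 666.667ms (6/5)
4. 2000.0ms @ 18/5 + 666.667ms (6/5)
5. 2666.667ms @ 24/5 + 666.667ms (6/5)
6. 3333.333ms @ 6 + 833.333ms (3/2)
7. 4166.667ms @ 15/2 + 833.333ms (3/2)
8. 5000.0ms @ 9 + 1666.667ms (3)
9. 6666.667ms @ 12 + 666.667ms (6/5)
10. 7333.333ms @ 66/5 + 666.667ms (6/5)
11. 8000.0ms @ 72/5 + 666.667ms (6/5)
12. 8666.667ms @ 78/5 + 666.667ms (6/5)
13. 9333.333ms @ 84/5 + 666.667ms (6/5)
14. 10000.0ms @ 18 + 1666.667ms (3)
15. 11666.667ms @ 21 + 555.556ms (1)
16. 12222.222ms @ 22 + 555.556ms (1)
17. 12777.778ms @ 23 + 555.556ms (1)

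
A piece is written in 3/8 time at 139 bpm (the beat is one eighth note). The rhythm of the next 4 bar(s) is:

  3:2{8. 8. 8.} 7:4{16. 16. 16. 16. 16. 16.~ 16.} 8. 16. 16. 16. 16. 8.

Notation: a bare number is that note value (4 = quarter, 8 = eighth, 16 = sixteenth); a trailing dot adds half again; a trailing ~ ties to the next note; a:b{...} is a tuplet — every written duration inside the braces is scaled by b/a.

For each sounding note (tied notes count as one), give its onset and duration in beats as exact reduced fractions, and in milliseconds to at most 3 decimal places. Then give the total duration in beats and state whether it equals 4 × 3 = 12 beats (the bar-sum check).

1) 0.0ms=0b +431.655ms=1b
2) 431.655ms=1b +431.655ms=1b
3) 863.309ms=2b +431.655ms=1b
4) 1294.964ms=3b +184.995ms=3/7b
5) 1479.959ms=24/7b +184.995ms=3/7b
6) 1664.954ms=27/7b +184.995ms=3/7b
7) 1849.949ms=30/7b +184.995ms=3/7b
8) 2034.943ms=33/7b +184.995ms=3/7b
9) 2219.938ms=36/7b +369.99ms=6/7b
10) 2589.928ms=6b +647.482ms=3/2b
11) 3237.41ms=15/2b +323.741ms=3/4b
12) 3561.151ms=33/4b +323.741ms=3/4b
13) 3884.892ms=9b +323.741ms=3/4b
14) 4208.633ms=39/4b +323.741ms=3/4b
15) 4532.374ms=21/2b +647.482ms=3/2b
Σ=12b of 12 (139bpm 3/8) — PASS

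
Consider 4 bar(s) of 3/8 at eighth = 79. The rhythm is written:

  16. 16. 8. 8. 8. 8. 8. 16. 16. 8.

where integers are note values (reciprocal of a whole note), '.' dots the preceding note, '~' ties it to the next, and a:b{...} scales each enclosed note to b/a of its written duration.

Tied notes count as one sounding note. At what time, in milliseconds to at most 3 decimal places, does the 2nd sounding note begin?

note 2 onset = 3/4b = 569.62ms

1. 0.0ms @ 0 + 569.62ms (3/4)
2. 569.62ms @ 3/4 + 569.62ms (3/4)
3. 1139.241ms @ 3/2 + 1139.241ms (3/2)
4. 2278.481ms @ 3 + 1139.241ms (3/2)
5. 3417.722ms @ 9/2 + 1139.241ms (3/2)
6. 4556.962ms @ 6 + 1139.241ms (3/2)
7. 5696.203ms @ 15/2 + 1139.241ms (3/2)
8. 6835.443ms @ 9 + 569.62ms (3/4)
9. 7405.063ms @ 39/4 + 569.62ms (3/4)
10. 7974.684ms @ 21/2 + 1139.241ms (3/2)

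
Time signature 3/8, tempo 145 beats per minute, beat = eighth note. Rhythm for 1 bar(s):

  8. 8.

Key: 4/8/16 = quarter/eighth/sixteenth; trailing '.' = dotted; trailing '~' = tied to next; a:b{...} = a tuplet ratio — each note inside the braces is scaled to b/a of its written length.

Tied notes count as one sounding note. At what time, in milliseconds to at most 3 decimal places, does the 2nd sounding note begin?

note 2 onset = 3/2b = 620.69ms

1. 0.0ms @ 0 + 620.69ms (3/2)
2. 620.69ms @ 3/2 + 620.69ms (3/2)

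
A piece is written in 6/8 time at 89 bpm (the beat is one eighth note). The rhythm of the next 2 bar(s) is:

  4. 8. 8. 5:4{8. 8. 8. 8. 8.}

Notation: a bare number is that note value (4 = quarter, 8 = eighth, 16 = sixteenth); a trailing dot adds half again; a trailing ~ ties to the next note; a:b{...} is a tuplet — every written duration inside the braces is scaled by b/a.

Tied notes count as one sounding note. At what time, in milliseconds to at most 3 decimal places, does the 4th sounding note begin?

1. 0.0ms @ 0 + 2022.472ms (3)
2. 2022.472ms @ 3 + 1011.236ms (3/2)
3. 3033.708ms @ 9/2 + 1011.236ms (3/2)
4. 4044.944ms @ 6 + 808.989ms (6/5)
5. 4853.933ms @ 36/5 + 808.989ms (6/5)
6. 5662.921ms @ 42/5 + 808.989ms (6/5)
7. 6471.91ms @ 48/5 + 808.989ms (6/5)
8. 7280.899ms @ 54/5 + 808.989ms (6/5)

note 4 onset = 6b = 4044.944ms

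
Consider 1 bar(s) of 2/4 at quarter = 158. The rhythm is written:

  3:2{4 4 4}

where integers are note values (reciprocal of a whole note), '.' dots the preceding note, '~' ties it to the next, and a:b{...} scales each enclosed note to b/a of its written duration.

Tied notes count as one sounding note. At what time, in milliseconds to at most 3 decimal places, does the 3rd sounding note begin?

1. 0.0ms @ 0 + 253.165ms (2/3)
2. 253.165ms @ 2/3 + 253.165ms (2/3)
3. 506.329ms @ 4/3 + 253.165ms (2/3)

note 3 onset = 4/3b = 506.329ms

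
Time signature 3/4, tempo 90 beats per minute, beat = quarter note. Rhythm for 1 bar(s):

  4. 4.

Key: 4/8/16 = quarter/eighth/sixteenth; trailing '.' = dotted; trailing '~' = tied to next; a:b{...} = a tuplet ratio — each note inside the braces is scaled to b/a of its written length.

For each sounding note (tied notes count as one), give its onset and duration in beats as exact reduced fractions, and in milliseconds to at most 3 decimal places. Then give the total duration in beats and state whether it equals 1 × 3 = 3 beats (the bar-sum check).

1) 0.0ms=0b +1000.0ms=3/2b
2) 1000.0ms=3/2b +1000.0ms=3/2b
Σ=3b of 3 (90bpm 3/4) — PASS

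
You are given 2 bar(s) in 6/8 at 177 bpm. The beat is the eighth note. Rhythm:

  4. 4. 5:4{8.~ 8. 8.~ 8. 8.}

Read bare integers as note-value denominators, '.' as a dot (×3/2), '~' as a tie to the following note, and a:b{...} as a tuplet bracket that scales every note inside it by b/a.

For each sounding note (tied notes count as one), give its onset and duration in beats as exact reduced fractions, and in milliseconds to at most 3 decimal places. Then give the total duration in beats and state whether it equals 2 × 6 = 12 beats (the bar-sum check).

1) 0.0ms=0b +1016.949ms=3b
2) 1016.949ms=3b +1016.949ms=3b
3) 2033.898ms=6b +813.559ms=12/5b
4) 2847.458ms=42/5b +813.559ms=12/5b
5) 3661.017ms=54/5b +406.78ms=6/5b
Σ=12b of 12 (177bpm 6/8) — PASS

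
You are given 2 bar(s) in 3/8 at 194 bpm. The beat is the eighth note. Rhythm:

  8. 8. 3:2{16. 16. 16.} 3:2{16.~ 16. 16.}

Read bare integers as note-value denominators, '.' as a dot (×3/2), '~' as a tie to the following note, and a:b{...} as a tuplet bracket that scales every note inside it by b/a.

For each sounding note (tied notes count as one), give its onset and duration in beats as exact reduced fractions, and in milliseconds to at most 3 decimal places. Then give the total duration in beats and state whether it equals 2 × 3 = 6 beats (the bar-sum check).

1) 0.0ms=0b +463.918ms=3/2b
2) 463.918ms=3/2b +463.918ms=3/2b
3) 927.835ms=3b +154.639ms=1/2b
4) 1082.474ms=7/2b +154.639ms=1/2b
5) 1237.113ms=4b +154.639ms=1/2b
6) 1391.753ms=9/2b +309.278ms=1b
7) 1701.031ms=11/2b +154.639ms=1/2b
Σ=6b of 6 (194bpm 3/8) — PASS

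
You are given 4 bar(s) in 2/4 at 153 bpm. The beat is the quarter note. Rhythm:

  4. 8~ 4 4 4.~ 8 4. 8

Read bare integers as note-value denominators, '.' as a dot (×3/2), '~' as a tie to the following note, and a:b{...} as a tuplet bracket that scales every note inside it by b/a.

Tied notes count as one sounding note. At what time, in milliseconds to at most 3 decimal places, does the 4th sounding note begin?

1. 0.0ms @ 0 + 588.235ms (3/2)
2. 588.235ms @ 3/2 + 588.235ms (3/2)
3. 1176.471ms @ 3 + 392.157ms (1)
4. 1568.627ms @ 4 + 784.314ms (2)
5. 2352.941ms @ 6 + 588.235ms (3/2)
6. 2941.176ms @ 15/2 + 196.078ms (1/2)

note 4 onset = 4b = 1568.627ms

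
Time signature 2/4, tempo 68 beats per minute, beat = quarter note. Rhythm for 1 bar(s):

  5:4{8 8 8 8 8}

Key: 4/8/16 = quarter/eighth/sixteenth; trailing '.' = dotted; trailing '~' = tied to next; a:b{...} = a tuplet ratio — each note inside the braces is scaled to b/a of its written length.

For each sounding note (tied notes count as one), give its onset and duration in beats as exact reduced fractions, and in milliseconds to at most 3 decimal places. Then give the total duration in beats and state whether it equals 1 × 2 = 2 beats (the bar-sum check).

1) 0.0ms=0b +352.941ms=2/5b
2) 352.941ms=2/5b +352.941ms=2/5b
3) 705.882ms=4/5b +352.941ms=2/5b
4) 1058.824ms=6/5b +352.941ms=2/5b
5) 1411.765ms=8/5b +352.941ms=2/5b
Σ=2b of 2 (68bpm 2/4) — PASS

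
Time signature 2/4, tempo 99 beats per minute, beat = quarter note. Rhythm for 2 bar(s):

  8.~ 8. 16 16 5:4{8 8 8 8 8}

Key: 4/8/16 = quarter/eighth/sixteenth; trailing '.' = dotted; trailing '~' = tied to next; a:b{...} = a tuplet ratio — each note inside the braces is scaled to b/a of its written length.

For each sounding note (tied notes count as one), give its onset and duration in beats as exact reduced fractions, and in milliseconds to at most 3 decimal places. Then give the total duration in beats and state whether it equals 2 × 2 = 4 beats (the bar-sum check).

1) 0.0ms=0b +909.091ms=3/2b
2) 909.091ms=3/2b +151.515ms=1/4b
3) 1060.606ms=7/4b +151.515ms=1/4b
4) 1212.121ms=2b +242.424ms=2/5b
5) 1454.545ms=12/5b +242.424ms=2/5b
6) 1696.97ms=14/5b +242.424ms=2/5b
7) 1939.394ms=16/5b +242.424ms=2/5b
8) 2181.818ms=18/5b +242.424ms=2/5b
Σ=4b of 4 (99bpm 2/4) — PASS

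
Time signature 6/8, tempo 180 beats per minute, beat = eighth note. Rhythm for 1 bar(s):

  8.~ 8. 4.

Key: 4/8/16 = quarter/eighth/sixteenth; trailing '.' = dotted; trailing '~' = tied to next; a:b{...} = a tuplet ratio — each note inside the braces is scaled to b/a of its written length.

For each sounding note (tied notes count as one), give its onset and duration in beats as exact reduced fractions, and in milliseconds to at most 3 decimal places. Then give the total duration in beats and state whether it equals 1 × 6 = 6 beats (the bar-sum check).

1) 0.0ms=0b +1000.0ms=3b
2) 1000.0ms=3b +1000.0ms=3b
Σ=6b of 6 (180bpm 6/8) — PASS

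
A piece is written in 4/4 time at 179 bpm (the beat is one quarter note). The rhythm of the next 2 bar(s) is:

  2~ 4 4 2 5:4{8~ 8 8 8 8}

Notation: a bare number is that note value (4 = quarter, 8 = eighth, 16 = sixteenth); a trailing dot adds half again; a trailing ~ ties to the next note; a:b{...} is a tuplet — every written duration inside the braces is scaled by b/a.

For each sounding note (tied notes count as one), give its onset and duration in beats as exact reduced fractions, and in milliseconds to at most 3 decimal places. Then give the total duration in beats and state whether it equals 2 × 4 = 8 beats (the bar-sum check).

1) 0.0ms=0b +1005.587ms=3b
2) 1005.587ms=3b +335.196ms=1b
3) 1340.782ms=4b +670.391ms=2b
4) 2011.173ms=6b +268.156ms=4/5b
5) 2279.33ms=34/5b +134.078ms=2/5b
6) 2413.408ms=36/5b +134.078ms=2/5b
7) 2547.486ms=38/5b +134.078ms=2/5b
Σ=8b of 8 (179bpm 4/4) — PASS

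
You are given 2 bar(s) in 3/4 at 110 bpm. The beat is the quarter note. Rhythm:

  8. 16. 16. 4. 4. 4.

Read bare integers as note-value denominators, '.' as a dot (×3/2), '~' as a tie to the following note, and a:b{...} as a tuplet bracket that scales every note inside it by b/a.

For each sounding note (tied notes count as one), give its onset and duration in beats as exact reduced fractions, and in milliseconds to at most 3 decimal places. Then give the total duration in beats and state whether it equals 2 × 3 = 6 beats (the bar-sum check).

1) 0.0ms=0b +409.091ms=3/4b
2) 409.091ms=3/4b +204.545ms=3/8b
3) 613.636ms=9/8b +204.545ms=3/8b
4) 818.182ms=3/2b +818.182ms=3/2b
5) 1636.364ms=3b +818.182ms=3/2b
6) 2454.545ms=9/2b +818.182ms=3/2b
Σ=6b of 6 (110bpm 3/4) — PASS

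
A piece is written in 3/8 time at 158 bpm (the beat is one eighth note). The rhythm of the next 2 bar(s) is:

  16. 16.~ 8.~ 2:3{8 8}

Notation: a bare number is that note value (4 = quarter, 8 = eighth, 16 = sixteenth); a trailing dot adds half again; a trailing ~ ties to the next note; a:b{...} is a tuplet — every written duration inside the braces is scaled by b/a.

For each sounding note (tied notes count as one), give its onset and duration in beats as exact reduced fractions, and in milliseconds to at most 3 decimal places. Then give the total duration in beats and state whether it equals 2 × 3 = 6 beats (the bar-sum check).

1) 0.0ms=0b +284.81ms=3/4b
2) 284.81ms=3/4b +1424.051ms=15/4b
3) 1708.861ms=9/2b +569.62ms=3/2b
Σ=6b of 6 (158bpm 3/8) — PASS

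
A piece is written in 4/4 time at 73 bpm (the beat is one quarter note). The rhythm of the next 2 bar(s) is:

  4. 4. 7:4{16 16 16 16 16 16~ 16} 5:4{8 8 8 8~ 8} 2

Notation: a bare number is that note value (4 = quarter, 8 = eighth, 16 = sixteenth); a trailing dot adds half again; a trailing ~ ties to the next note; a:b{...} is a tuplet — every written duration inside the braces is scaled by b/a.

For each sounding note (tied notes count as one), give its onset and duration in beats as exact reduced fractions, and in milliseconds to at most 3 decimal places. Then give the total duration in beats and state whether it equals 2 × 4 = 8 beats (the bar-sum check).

1) 0.0ms=0b +1232.877ms=3/2b
2) 1232.877ms=3/2b +1232.877ms=3/2b
3) 2465.753ms=3b +117.417ms=1/7b
4) 2583.17ms=22/7b +117.417ms=1/7b
5) 2700.587ms=23/7b +117.417ms=1/7b
6) 2818.004ms=24/7b +117.417ms=1/7b
7) 2935.421ms=25/7b +117.417ms=1/7b
8) 3052.838ms=26/7b +234.834ms=2/7b
9) 3287.671ms=4b +328.767ms=2/5b
10) 3616.438ms=22/5b +328.767ms=2/5b
11) 3945.205ms=24/5b +328.767ms=2/5b
12) 4273.973ms=26/5b +657.534ms=4/5b
13) 4931.507ms=6b +1643.836ms=2b
Σ=8b of 8 (73bpm 4/4) — PASS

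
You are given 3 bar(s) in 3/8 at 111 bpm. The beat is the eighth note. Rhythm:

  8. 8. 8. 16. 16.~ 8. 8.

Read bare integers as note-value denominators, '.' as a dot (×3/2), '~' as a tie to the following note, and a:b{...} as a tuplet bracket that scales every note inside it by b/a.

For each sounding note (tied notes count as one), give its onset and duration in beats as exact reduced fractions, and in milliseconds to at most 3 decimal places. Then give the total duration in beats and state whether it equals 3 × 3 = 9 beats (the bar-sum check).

1) 0.0ms=0b +810.811ms=3/2b
2) 810.811ms=3/2b +810.811ms=3/2b
3) 1621.622ms=3b +810.811ms=3/2b
4) 2432.432ms=9/2b +405.405ms=3/4b
5) 2837.838ms=21/4b +1216.216ms=9/4b
6) 4054.054ms=15/2b +810.811ms=3/2b
Σ=9b of 9 (111bpm 3/8) — PASS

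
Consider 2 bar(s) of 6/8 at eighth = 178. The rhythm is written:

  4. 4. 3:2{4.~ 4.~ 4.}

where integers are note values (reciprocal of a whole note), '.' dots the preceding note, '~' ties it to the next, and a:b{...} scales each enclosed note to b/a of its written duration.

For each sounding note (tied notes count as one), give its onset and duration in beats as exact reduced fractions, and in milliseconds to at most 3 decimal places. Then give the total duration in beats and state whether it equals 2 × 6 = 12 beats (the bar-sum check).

1) 0.0ms=0b +1011.236ms=3b
2) 1011.236ms=3b +1011.236ms=3b
3) 2022.472ms=6b +2022.472ms=6b
Σ=12b of 12 (178bpm 6/8) — PASS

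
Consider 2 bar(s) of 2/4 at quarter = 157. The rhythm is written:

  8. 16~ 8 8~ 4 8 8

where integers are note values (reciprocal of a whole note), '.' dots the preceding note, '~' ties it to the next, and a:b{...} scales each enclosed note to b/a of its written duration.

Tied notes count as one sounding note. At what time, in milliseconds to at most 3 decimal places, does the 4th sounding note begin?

1. 0.0ms @ 0 + 286.624ms (3/4)
2. 286.624ms @ 3/4 + 286.624ms (3/4)
3. 573.248ms @ 3/2 + 573.248ms (3/2)
4. 1146.497ms @ 3 + 191.083ms (1/2)
5. 1337.58ms @ 7/2 + 191.083ms (1/2)

note 4 onset = 3b = 1146.497ms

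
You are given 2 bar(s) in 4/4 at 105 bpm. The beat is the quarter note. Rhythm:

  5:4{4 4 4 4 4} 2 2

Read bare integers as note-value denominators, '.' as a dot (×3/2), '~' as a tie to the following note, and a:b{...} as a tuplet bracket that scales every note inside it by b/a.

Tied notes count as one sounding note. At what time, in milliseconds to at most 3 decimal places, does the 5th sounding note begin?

note 5 onset = 16/5b = 1828.571ms

1. 0.0ms @ 0 + 457.143ms (4/5)
2. 457.143ms @ 4/5 + 457.143ms (4/5)
3. 914.286ms @ 8/5 + 457.143ms (4/5)
4. 1371.429ms @ 12/5 + 457.143ms (4/5)
5. 1828.571ms @ 16/5 + 457.143ms (4/5)
6. 2285.714ms @ 4 + 1142.857ms (2)
7. 3428.571ms @ 6 + 1142.857ms (2)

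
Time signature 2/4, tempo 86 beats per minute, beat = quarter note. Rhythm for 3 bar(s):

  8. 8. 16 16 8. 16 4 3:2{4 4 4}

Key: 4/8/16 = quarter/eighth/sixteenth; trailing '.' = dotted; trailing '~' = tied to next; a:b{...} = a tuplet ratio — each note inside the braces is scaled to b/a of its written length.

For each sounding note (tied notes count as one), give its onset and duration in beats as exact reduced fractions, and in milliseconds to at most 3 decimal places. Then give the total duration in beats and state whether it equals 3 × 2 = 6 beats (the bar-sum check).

1) 0.0ms=0b +523.256ms=3/4b
2) 523.256ms=3/4b +523.256ms=3/4b
3) 1046.512ms=3/2b +174.419ms=1/4b
4) 1220.93ms=7/4b +174.419ms=1/4b
5) 1395.349ms=2b +523.256ms=3/4b
6) 1918.605ms=11/4b +174.419ms=1/4b
7) 2093.023ms=3b +697.674ms=1b
8) 2790.698ms=4b +465.116ms=2/3b
9) 3255.814ms=14/3b +465.116ms=2/3b
10) 3720.93ms=16/3b +465.116ms=2/3b
Σ=6b of 6 (86bpm 2/4) — PASS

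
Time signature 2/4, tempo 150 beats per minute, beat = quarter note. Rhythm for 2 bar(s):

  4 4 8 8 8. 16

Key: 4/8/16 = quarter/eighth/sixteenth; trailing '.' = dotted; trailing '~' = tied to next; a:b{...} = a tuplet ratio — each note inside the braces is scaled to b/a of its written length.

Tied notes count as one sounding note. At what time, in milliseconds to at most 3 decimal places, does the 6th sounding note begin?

note 6 onset = 15/4b = 1500.0ms

1. 0.0ms @ 0 + 400.0ms (1)
2. 400.0ms @ 1 + 400.0ms (1)
3. 800.0ms @ 2 + 200.0ms (1/2)
4. 1000.0ms @ 5/2 + 200.0ms (1/2)
5. 1200.0ms @ 3 + 300.0ms (3/4)
6. 1500.0ms @ 15/4 + 100.0ms (1/4)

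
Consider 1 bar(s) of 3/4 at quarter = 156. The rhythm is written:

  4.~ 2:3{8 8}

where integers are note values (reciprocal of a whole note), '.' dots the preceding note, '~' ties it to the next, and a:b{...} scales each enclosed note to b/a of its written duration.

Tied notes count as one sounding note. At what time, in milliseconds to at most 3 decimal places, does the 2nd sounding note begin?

note 2 onset = 9/4b = 865.385ms

1. 0.0ms @ 0 + 865.385ms (9/4)
2. 865.385ms @ 9/4 + 288.462ms (3/4)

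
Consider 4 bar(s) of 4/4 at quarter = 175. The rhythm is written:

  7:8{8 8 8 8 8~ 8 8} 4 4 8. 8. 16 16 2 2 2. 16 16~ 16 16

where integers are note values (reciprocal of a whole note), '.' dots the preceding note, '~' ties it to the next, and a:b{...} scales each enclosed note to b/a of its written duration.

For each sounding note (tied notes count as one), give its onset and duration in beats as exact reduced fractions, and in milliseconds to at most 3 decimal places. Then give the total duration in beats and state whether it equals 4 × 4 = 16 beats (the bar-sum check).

1) 0.0ms=0b +195.918ms=4/7b
2) 195.918ms=4/7b +195.918ms=4/7b
3) 391.837ms=8/7b +195.918ms=4/7b
4) 587.755ms=12/7b +195.918ms=4/7b
5) 783.673ms=16/7b +391.837ms=8/7b
6) 1175.51ms=24/7b +195.918ms=4/7b
7) 1371.429ms=4b +342.857ms=1b
8) 1714.286ms=5b +342.857ms=1b
9) 2057.143ms=6b +257.143ms=3/4b
10) 2314.286ms=27/4b +257.143ms=3/4b
11) 2571.429ms=15/2b +85.714ms=1/4b
12) 2657.143ms=31/4b +85.714ms=1/4b
13) 2742.857ms=8b +685.714ms=2b
14) 3428.571ms=10b +685.714ms=2b
15) 4114.286ms=12b +1028.571ms=3b
16) 5142.857ms=15b +85.714ms=1/4b
17) 5228.571ms=61/4b +171.429ms=1/2b
18) 5400.0ms=63/4b +85.714ms=1/4b
Σ=16b of 16 (175bpm 4/4) — PASS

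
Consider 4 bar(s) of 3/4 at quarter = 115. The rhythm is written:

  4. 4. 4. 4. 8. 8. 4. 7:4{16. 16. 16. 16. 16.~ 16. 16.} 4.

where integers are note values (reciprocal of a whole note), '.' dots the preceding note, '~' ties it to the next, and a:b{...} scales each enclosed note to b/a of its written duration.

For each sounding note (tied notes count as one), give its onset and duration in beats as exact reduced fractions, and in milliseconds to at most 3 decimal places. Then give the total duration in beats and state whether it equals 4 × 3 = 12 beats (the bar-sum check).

1) 0.0ms=0b +782.609ms=3/2b
2) 782.609ms=3/2b +782.609ms=3/2b
3) 1565.217ms=3b +782.609ms=3/2b
4) 2347.826ms=9/2b +782.609ms=3/2b
5) 3130.435ms=6b +391.304ms=3/4b
6) 3521.739ms=27/4b +391.304ms=3/4b
7) 3913.043ms=15/2b +782.609ms=3/2b
8) 4695.652ms=9b +111.801ms=3/14b
9) 4807.453ms=129/14b +111.801ms=3/14b
10) 4919.255ms=66/7b +111.801ms=3/14b
11) 5031.056ms=135/14b +111.801ms=3/14b
12) 5142.857ms=69/7b +223.602ms=3/7b
13) 5366.46ms=72/7b +111.801ms=3/14b
14) 5478.261ms=21/2b +782.609ms=3/2b
Σ=12b of 12 (115bpm 3/4) — PASS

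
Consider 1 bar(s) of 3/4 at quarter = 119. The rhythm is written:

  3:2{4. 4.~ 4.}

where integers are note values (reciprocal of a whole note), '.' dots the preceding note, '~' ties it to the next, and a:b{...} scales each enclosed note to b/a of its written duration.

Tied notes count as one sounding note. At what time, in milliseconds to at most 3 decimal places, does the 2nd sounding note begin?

1. 0.0ms @ 0 + 504.202ms (1)
2. 504.202ms @ 1 + 1008.403ms (2)

note 2 onset = 1b = 504.202ms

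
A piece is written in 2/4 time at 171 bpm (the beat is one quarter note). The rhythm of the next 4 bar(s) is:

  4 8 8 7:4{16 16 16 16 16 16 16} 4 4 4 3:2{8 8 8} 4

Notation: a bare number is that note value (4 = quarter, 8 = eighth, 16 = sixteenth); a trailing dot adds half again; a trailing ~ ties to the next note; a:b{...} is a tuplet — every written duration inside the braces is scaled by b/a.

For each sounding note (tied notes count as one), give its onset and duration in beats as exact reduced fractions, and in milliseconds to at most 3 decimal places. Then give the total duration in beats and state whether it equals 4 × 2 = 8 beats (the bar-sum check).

1) 0.0ms=0b +350.877ms=1b
2) 350.877ms=1b +175.439ms=1/2b
3) 526.316ms=3/2b +175.439ms=1/2b
4) 701.754ms=2b +50.125ms=1/7b
5) 751.88ms=15/7b +50.125ms=1/7b
6) 802.005ms=16/7b +50.125ms=1/7b
7) 852.13ms=17/7b +50.125ms=1/7b
8) 902.256ms=18/7b +50.125ms=1/7b
9) 952.381ms=19/7b +50.125ms=1/7b
10) 1002.506ms=20/7b +50.125ms=1/7b
11) 1052.632ms=3b +350.877ms=1b
12) 1403.509ms=4b +350.877ms=1b
13) 1754.386ms=5b +350.877ms=1b
14) 2105.263ms=6b +116.959ms=1/3b
15) 2222.222ms=19/3b +116.959ms=1/3b
16) 2339.181ms=20/3b +116.959ms=1/3b
17) 2456.14ms=7b +350.877ms=1b
Σ=8b of 8 (171bpm 2/4) — PASS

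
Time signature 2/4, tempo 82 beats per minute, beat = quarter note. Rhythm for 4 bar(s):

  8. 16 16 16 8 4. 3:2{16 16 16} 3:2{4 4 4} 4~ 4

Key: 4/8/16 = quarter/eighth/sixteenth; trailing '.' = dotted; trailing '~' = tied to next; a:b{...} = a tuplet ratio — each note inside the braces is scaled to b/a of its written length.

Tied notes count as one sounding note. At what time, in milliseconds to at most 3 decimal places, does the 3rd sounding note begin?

note 3 onset = 1b = 731.707ms

1. 0.0ms @ 0 + 548.78ms (3/4)
2. 548.78ms @ 3/4 + 182.927ms (1/4)
3. 731.707ms @ 1 + 182.927ms (1/4)
4. 914.634ms @ 5/4 + 182.927ms (1/4)
5. 1097.561ms @ 3/2 + 365.854ms (1/2)
6. 1463.415ms @ 2 + 1097.561ms (3/2)
7. 2560.976ms @ 7/2 + 121.951ms (1/6)
8. 2682.927ms @ 11/3 + 121.951ms (1/6)
9. 2804.878ms @ 23/6 + 121.951ms (1/6)
10. 2926.829ms @ 4 + 487.805ms (2/3)
11. 3414.634ms @ 14/3 + 487.805ms (2/3)
12. 3902.439ms @ 16/3 + 487.805ms (2/3)
13. 4390.244ms @ 6 + 1463.415ms (2)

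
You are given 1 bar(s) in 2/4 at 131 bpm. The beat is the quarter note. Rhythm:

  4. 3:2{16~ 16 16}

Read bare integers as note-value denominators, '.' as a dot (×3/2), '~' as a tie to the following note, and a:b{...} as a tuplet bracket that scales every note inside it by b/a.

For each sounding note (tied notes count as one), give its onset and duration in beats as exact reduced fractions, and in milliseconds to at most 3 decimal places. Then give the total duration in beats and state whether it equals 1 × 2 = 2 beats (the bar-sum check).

1) 0.0ms=0b +687.023ms=3/2b
2) 687.023ms=3/2b +152.672ms=1/3b
3) 839.695ms=11/6b +76.336ms=1/6b
Σ=2b of 2 (131bpm 2/4) — PASS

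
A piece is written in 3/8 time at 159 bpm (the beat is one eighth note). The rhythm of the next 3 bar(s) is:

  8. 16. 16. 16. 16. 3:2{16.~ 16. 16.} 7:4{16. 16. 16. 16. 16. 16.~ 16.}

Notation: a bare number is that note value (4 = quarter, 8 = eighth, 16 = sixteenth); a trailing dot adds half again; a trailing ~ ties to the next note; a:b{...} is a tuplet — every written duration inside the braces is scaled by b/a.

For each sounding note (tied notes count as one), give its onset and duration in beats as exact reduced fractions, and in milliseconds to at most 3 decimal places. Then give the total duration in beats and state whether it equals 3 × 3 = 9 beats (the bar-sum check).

1) 0.0ms=0b +566.038ms=3/2b
2) 566.038ms=3/2b +283.019ms=3/4b
3) 849.057ms=9/4b +283.019ms=3/4b
4) 1132.075ms=3b +283.019ms=3/4b
5) 1415.094ms=15/4b +283.019ms=3/4b
6) 1698.113ms=9/2b +377.358ms=1b
7) 2075.472ms=11/2b +188.679ms=1/2b
8) 2264.151ms=6b +161.725ms=3/7b
9) 2425.876ms=45/7b +161.725ms=3/7b
10) 2587.601ms=48/7b +161.725ms=3/7b
11) 2749.326ms=51/7b +161.725ms=3/7b
12) 2911.051ms=54/7b +161.725ms=3/7b
13) 3072.776ms=57/7b +323.45ms=6/7b
Σ=9b of 9 (159bpm 3/8) — PASS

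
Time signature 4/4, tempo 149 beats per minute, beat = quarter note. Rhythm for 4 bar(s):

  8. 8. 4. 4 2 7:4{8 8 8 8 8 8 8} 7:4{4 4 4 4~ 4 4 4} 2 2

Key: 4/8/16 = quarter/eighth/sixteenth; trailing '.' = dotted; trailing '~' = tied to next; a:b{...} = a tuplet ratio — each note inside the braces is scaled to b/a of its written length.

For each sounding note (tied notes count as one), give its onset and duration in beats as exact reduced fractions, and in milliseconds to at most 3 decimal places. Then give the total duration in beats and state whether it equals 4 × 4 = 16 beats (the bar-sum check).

1) 0.0ms=0b +302.013ms=3/4b
2) 302.013ms=3/4b +302.013ms=3/4b
3) 604.027ms=3/2b +604.027ms=3/2b
4) 1208.054ms=3b +402.685ms=1b
5) 1610.738ms=4b +805.369ms=2b
6) 2416.107ms=6b +115.053ms=2/7b
7) 2531.16ms=44/7b +115.053ms=2/7b
8) 2646.213ms=46/7b +115.053ms=2/7b
9) 2761.266ms=48/7b +115.053ms=2/7b
10) 2876.318ms=50/7b +115.053ms=2/7b
11) 2991.371ms=52/7b +115.053ms=2/7b
12) 3106.424ms=54/7b +115.053ms=2/7b
13) 3221.477ms=8b +230.105ms=4/7b
14) 3451.582ms=60/7b +230.105ms=4/7b
15) 3681.687ms=64/7b +230.105ms=4/7b
16) 3911.793ms=68/7b +460.211ms=8/7b
17) 4372.004ms=76/7b +230.105ms=4/7b
18) 4602.109ms=80/7b +230.105ms=4/7b
19) 4832.215ms=12b +805.369ms=2b
20) 5637.584ms=14b +805.369ms=2b
Σ=16b of 16 (149bpm 4/4) — PASS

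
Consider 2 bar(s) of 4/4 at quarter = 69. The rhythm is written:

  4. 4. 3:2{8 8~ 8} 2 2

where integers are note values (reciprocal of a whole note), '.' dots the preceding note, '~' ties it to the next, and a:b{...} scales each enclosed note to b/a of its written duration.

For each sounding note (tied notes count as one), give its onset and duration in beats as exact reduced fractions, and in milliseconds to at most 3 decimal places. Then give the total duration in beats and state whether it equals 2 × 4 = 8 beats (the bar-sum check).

1) 0.0ms=0b +1304.348ms=3/2b
2) 1304.348ms=3/2b +1304.348ms=3/2b
3) 2608.696ms=3b +289.855ms=1/3b
4) 2898.551ms=10/3b +579.71ms=2/3b
5) 3478.261ms=4b +1739.13ms=2b
6) 5217.391ms=6b +1739.13ms=2b
Σ=8b of 8 (69bpm 4/4) — PASS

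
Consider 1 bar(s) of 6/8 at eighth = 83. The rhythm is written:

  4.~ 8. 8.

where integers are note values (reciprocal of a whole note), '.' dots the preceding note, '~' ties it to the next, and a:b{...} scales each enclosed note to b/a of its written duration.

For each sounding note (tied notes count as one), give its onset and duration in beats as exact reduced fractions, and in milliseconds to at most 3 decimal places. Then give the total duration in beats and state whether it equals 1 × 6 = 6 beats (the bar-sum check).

1) 0.0ms=0b +3253.012ms=9/2b
2) 3253.012ms=9/2b +1084.337ms=3/2b
Σ=6b of 6 (83bpm 6/8) — PASS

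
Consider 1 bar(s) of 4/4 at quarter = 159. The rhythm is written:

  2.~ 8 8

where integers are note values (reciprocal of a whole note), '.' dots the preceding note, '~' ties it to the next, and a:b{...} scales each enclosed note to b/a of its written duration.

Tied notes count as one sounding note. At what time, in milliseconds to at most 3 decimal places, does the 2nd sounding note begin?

1. 0.0ms @ 0 + 1320.755ms (7/2)
2. 1320.755ms @ 7/2 + 188.679ms (1/2)

note 2 onset = 7/2b = 1320.755ms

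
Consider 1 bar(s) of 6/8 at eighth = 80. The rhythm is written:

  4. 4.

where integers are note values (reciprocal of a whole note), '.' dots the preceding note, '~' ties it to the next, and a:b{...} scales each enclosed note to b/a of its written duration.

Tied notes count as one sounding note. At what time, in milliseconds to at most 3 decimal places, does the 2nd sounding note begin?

1. 0.0ms @ 0 + 2250.0ms (3)
2. 2250.0ms @ 3 + 2250.0ms (3)

note 2 onset = 3b = 2250.0ms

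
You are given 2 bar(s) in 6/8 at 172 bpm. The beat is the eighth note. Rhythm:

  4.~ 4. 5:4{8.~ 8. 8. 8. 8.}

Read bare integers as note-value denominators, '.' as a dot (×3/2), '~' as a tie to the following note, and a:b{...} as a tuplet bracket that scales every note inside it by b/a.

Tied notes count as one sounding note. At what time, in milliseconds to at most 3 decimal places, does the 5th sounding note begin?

note 5 onset = 54/5b = 3767.442ms

1. 0.0ms @ 0 + 2093.023ms (6)
2. 2093.023ms @ 6 + 837.209ms (12/5)
3. 2930.233ms @ 42/5 + 418.605ms (6/5)
4. 3348.837ms @ 48/5 + 418.605ms (6/5)
5. 3767.442ms @ 54/5 + 418.605ms (6/5)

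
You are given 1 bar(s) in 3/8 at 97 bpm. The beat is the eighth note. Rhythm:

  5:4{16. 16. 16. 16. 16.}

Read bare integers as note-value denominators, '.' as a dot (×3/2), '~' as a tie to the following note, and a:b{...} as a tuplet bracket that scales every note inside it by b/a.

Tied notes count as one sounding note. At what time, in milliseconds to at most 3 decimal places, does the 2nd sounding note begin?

1. 0.0ms @ 0 + 371.134ms (3/5)
2. 371.134ms @ 3/5 + 371.134ms (3/5)
3. 742.268ms @ 6/5 + 371.134ms (3/5)
4. 1113.402ms @ 9/5 + 371.134ms (3/5)
5. 1484.536ms @ 12/5 + 371.134ms (3/5)

note 2 onset = 3/5b = 371.134ms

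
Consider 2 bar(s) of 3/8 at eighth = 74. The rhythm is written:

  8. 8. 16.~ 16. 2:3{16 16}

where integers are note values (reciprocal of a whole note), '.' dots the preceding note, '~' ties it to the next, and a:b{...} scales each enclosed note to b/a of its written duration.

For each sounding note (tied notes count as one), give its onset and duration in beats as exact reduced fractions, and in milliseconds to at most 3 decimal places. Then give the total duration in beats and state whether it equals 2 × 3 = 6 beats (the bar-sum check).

1) 0.0ms=0b +1216.216ms=3/2b
2) 1216.216ms=3/2b +1216.216ms=3/2b
3) 2432.432ms=3b +1216.216ms=3/2b
4) 3648.649ms=9/2b +608.108ms=3/4b
5) 4256.757ms=21/4b +608.108ms=3/4b
Σ=6b of 6 (74bpm 3/8) — PASS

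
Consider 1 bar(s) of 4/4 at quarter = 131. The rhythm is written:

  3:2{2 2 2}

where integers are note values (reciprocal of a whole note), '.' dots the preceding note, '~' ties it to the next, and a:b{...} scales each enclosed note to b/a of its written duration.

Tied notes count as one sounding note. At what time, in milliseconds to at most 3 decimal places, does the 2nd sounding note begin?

1. 0.0ms @ 0 + 610.687ms (4/3)
2. 610.687ms @ 4/3 + 610.687ms (4/3)
3. 1221.374ms @ 8/3 + 610.687ms (4/3)

note 2 onset = 4/3b = 610.687ms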